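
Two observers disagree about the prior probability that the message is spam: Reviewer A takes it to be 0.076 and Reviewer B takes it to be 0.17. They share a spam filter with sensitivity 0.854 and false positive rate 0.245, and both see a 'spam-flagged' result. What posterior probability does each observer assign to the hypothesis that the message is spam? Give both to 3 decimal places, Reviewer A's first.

P('+'|H) = 0.854, P('+'|¬H) = 0.245.
Reviewer A: numerator 0.854·0.076 = 0.064904; evidence = 0.064904+0.245·0.924 = 0.29128; posterior = 0.223.
Reviewer B: numerator 0.854·0.17 = 0.14518; evidence = 0.14518+0.245·0.83 = 0.34853; posterior = 0.417.

Reviewer A: 0.223; Reviewer B: 0.417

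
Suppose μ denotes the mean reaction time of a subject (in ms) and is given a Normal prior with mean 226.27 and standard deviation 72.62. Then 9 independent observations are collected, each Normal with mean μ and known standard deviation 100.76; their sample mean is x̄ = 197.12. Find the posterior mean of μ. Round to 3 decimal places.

With known σ, the Normal prior is conjugate. Weight on the data is w = (n/σ²)/(n/σ² + 1/τ₀²) = 0.00088647/(0.00088647+0.00018962) = 0.82379.
Posterior mean = w·x̄ + (1−w)·μ₀ = 0.82379·197.12 + 0.17621·226.27 = 202.257.

Posterior mean ≈ 202.257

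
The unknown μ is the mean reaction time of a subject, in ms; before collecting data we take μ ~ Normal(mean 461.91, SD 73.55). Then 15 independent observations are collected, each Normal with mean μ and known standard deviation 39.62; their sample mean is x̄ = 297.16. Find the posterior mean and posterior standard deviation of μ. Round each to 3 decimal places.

Posterior mean ≈ 300.287; posterior SD ≈ 10.132

Prior precision 1/τ₀² = 1/73.55² = 0.00018486; data precision n/σ² = 15/39.62² = 0.00955570.
Posterior precision = 0.00018486 + 0.00955570 = 0.00974055, giving posterior SD = 1/√0.00974055 = 10.132.
Posterior mean = (0.00018486·461.91 + 0.00955570·297.16) / 0.00974055 = 300.287.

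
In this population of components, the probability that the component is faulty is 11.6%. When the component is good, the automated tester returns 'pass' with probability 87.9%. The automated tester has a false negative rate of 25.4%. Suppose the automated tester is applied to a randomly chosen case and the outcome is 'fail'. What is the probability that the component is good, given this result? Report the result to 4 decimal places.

Write H for 'the component is faulty'. Prior odds H:¬H = 0.116/0.884 = 0.13122. For the 'fail' outcome, the likelihood ratio is 0.746/0.121 = 6.1653.
Posterior odds = 0.13122 × 6.1653 = 0.80902, so P(H|E) = 0.80902/(1+0.80902) = 0.4472. Then P(¬H|E) = 1 − 0.4472 = 0.5528.

P(¬H | E) ≈ 0.5528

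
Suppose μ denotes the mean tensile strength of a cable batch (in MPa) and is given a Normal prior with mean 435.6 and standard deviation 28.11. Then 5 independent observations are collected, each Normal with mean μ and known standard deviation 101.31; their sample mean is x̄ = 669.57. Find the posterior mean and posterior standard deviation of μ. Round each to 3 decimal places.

Prior precision 1/τ₀² = 1/28.11² = 0.00126555; data precision n/σ² = 5/101.31² = 0.00048715.
Posterior precision = 0.00126555 + 0.00048715 = 0.00175270, giving posterior SD = 1/√0.00175270 = 23.886.
Posterior mean = (0.00126555·435.6 + 0.00048715·669.57) / 0.00175270 = 500.631.

Posterior mean ≈ 500.631; posterior SD ≈ 23.886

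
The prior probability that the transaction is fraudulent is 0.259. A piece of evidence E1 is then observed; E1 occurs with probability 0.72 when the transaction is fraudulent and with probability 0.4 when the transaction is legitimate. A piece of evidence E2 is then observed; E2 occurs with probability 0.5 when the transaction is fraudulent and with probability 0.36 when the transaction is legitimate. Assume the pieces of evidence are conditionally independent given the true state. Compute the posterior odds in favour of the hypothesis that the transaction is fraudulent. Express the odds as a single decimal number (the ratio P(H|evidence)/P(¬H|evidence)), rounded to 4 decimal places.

Posterior odds ≈ 0.8738

Prior odds = 0.259/(1−0.259) = 0.34953. In log-odds, ln(0.34953) = -1.0512.
Add log likelihood ratios: ln(1.8000) + ln(1.3889) = 0.91629.
Posterior log-odds = -0.13488, so posterior odds = exp(-0.13488) = 0.87382.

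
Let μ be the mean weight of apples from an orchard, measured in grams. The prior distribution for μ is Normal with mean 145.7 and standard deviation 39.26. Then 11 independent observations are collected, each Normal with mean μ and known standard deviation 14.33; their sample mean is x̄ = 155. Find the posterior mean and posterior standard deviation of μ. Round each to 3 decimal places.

Posterior mean ≈ 154.889; posterior SD ≈ 4.295

With known σ, the Normal prior is conjugate. Weight on the data is w = (n/σ²)/(n/σ² + 1/τ₀²) = 0.0535674/(0.0535674+0.00064878) = 0.98803.
Posterior mean = w·x̄ + (1−w)·μ₀ = 0.98803·155 + 0.011967·145.7 = 154.889. Posterior variance = 1/(0.0535674+0.00064878) = 18.4447, so SD = 4.295.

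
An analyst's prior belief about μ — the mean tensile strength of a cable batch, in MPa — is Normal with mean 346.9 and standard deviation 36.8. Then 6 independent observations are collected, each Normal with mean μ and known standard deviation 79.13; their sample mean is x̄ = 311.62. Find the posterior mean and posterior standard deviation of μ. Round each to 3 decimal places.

With known σ, the Normal prior is conjugate. Weight on the data is w = (n/σ²)/(n/σ² + 1/τ₀²) = 0.00095823/(0.00095823+0.00073842) = 0.56478.
Posterior mean = w·x̄ + (1−w)·μ₀ = 0.56478·311.62 + 0.43522·346.9 = 326.975. Posterior variance = 1/(0.00095823+0.00073842) = 589.397, so SD = 24.277.

Posterior mean ≈ 326.975; posterior SD ≈ 24.277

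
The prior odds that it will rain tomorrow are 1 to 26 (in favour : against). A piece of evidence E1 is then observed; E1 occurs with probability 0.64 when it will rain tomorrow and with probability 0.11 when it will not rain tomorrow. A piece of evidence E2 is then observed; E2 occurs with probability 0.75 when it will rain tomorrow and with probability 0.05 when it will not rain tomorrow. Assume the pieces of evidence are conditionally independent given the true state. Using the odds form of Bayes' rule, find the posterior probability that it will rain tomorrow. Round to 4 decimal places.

Posterior probability ≈ 0.7705

Prior odds = 1/26 = 0.038462. In log-odds, ln(0.038462) = -3.2581.
Add log likelihood ratios: ln(5.8182) + ln(15.000) = 4.4690.
Posterior log-odds = 1.2109, so posterior odds = exp(1.2109) = 3.3566. Converting, P(H|E) = 3.3566/4.3566 = 0.7705.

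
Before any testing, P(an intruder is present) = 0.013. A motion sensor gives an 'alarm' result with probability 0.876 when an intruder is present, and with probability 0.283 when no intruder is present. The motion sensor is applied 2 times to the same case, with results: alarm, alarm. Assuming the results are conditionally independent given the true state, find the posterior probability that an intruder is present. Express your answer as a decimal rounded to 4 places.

Posterior P(H) ≈ 0.1121

Let H be the event that an intruder is present; start with P(H) = 0.013. P('alarm'|H) = 0.876, P('alarm'|¬H) = 0.283.
Update on result 1 ('alarm'): P(H) ← 0.876·0.0130 / (0.876·0.0130 + 0.283·0.9870) = 0.011388/0.29071 = 0.0392.
Update on result 2 ('alarm'): P(H) ← 0.876·0.0392 / (0.876·0.0392 + 0.283·0.9608) = 0.034316/0.30623 = 0.1121.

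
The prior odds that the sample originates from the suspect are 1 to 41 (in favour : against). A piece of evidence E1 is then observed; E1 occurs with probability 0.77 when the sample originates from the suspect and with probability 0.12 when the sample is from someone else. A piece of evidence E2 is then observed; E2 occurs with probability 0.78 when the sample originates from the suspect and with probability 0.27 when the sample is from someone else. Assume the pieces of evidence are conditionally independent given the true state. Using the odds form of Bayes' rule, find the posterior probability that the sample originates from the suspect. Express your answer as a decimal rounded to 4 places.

Posterior probability ≈ 0.3114

Prior odds = 1/41 = 0.024390.
Likelihood ratio for E1 = 0.77/0.12 = 6.4167.
Likelihood ratio for E2 = 0.78/0.27 = 2.8889.
Posterior odds = prior odds × LR₁ × LR₂ = 0.45212.
Posterior probability = odds/(1+odds) = 0.45212/1.4521 = 0.3114.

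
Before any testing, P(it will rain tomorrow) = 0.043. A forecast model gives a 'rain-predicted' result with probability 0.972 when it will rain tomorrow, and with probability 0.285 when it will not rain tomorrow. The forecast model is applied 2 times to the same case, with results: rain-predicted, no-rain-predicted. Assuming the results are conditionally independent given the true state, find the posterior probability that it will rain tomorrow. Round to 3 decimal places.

Posterior P(H) ≈ 0.006

Let H be the event that it will rain tomorrow; start with P(H) = 0.043. P('rain-predicted'|H) = 0.972, P('rain-predicted'|¬H) = 0.285.
Update on result 1 ('rain-predicted'): P(H) ← 0.972·0.0430 / (0.972·0.0430 + 0.285·0.9570) = 0.041796/0.31454 = 0.1329.
Update on result 2 ('no-rain-predicted'): P(H) ← 0.028·0.1329 / (0.028·0.1329 + 0.715·0.8671) = 0.0037206/0.62371 = 0.0060.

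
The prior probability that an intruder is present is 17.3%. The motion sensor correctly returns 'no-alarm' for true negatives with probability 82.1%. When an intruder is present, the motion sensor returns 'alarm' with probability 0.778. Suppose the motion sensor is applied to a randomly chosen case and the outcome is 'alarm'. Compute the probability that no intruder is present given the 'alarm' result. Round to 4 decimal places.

Write H for 'an intruder is present'. Prior odds H:¬H = 0.173/0.827 = 0.20919. For the 'alarm' outcome, the likelihood ratio is 0.778/0.179 = 4.3464.
Posterior odds = 0.20919 × 4.3464 = 0.90922, so P(H|E) = 0.90922/(1+0.90922) = 0.4762. Then P(¬H|E) = 1 − 0.4762 = 0.5238.

P(¬H | E) ≈ 0.5238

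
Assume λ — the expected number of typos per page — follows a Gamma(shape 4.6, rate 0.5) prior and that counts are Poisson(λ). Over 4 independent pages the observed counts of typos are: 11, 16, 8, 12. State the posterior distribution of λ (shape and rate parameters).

Total count ∑xᵢ = 47 over n = 4 pages.
Gamma is conjugate to the Poisson likelihood: posterior is Gamma(shape = 4.6+47 = 51.6, rate = 0.5+4 = 4.5).

Posterior: Gamma(shape=51.6, rate=4.5)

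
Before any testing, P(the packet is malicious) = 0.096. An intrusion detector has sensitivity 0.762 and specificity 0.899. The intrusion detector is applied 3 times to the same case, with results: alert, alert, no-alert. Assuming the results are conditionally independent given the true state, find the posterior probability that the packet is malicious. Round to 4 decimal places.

Posterior P(H) ≈ 0.6154

Let H be the event that the packet is malicious; start with P(H) = 0.096. P('alert'|H) = 0.762, P('alert'|¬H) = 0.101.
Update on result 1 ('alert'): P(H) ← 0.762·0.0960 / (0.762·0.0960 + 0.101·0.9040) = 0.073152/0.16446 = 0.4448.
Update on result 2 ('alert'): P(H) ← 0.762·0.4448 / (0.762·0.4448 + 0.101·0.5552) = 0.33895/0.39502 = 0.8580.
Update on result 3 ('no-alert'): P(H) ← 0.238·0.8580 / (0.238·0.8580 + 0.899·0.1420) = 0.20422/0.33183 = 0.6154.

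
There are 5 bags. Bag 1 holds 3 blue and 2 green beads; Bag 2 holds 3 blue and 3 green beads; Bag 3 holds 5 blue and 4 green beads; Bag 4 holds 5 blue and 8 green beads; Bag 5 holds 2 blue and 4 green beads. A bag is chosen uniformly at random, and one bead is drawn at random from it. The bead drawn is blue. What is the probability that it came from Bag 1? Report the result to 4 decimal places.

Posterior probability ≈ 0.2528

Tabulate prior·likelihood by source: [1] prior 0.2, lik 0.6, product 0.1200; [2] prior 0.2, lik 0.5, product 0.1000; [3] prior 0.2, lik 0.5556, product 0.1111; [4] prior 0.2, lik 0.3846, product 0.07692; [5] prior 0.2, lik 0.3333, product 0.06667.
Normalizing constant = 0.47470; the posterior for Bag 1 is its product over the sum, 0.1200/0.47470 = 0.2528.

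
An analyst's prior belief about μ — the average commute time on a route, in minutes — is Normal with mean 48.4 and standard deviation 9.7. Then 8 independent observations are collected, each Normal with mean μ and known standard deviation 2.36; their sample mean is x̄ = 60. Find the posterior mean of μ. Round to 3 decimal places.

Posterior mean ≈ 59.915

With known σ, the Normal prior is conjugate. Weight on the data is w = (n/σ²)/(n/σ² + 1/τ₀²) = 1.43637/(1.43637+0.0106281) = 0.99266.
Posterior mean = w·x̄ + (1−w)·μ₀ = 0.99266·60 + 0.0073450·48.4 = 59.915.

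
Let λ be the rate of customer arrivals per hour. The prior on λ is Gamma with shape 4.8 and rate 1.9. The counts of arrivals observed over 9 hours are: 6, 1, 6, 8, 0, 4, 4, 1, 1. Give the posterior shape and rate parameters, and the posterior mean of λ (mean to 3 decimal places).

Posterior: Gamma(shape=35.8, rate=10.9); mean ≈ 3.284

The Poisson likelihood adds the total count to the shape and the number of exposure periods to the rate. Here ∑xᵢ = 31 and n = 9, so shape 4.8→35.8 and rate 1.9→10.9.
Posterior mean = shape/rate = 35.8/10.9 = 3.284.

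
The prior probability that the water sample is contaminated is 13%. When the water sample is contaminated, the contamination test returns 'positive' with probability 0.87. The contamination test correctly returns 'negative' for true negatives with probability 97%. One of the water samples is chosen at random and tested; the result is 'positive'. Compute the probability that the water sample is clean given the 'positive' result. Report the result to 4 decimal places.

Let H be the event that the water sample is contaminated. P(H) = 0.13, so P(¬H) = 0.87. With E the 'positive' result, P(E|H) = 0.87 and P(E|¬H) = 0.03.
P(E) = 0.87·0.13 + 0.03·0.87 = 0.11310 + 0.026100 = 0.13920.
By Bayes' theorem, P(H|E) = 0.11310 / 0.13920 = 0.8125. Hence P(¬H|E) = 1 − 0.8125 = 0.1875.

P(¬H | E) ≈ 0.1875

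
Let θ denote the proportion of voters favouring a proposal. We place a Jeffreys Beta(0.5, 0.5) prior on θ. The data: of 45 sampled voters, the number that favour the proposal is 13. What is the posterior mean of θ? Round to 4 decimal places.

Posterior mean ≈ 0.2935

Observing 13 successes and 32 failures updates Beta(0.5, 0.5) by adding the success and failure counts to the two shape parameters: α = 0.5+13 = 13.5, β = 0.5+32 = 32.5.
Posterior mean = α/(α+β) = 13.5/46 = 0.2935.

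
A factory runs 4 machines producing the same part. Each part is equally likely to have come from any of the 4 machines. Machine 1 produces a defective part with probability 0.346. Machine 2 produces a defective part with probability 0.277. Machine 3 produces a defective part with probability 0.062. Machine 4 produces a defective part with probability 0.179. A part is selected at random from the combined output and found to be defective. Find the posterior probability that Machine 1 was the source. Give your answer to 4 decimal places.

P(defective|M1) = 0.346; P(defective|M2) = 0.277; P(defective|M3) = 0.062; P(defective|M4) = 0.179.
Prior × likelihood for each source: 0.25·0.346=0.08650, 0.25·0.277=0.06925, 0.25·0.062=0.01550, 0.25·0.179=0.04475. Summing gives P(defective) = 0.21600.
P(Machine 1 | defective) = 0.08650 / 0.21600 = 0.4005.

Posterior probability ≈ 0.4005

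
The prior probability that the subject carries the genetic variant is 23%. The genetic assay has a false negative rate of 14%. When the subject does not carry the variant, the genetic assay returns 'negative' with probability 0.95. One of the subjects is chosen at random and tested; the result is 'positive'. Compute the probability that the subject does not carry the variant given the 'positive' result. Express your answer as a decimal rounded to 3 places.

Write H for 'the subject carries the genetic variant'. Prior odds H:¬H = 0.23/0.77 = 0.29870. For the 'positive' outcome, the likelihood ratio is 0.86/0.05 = 17.200.
Posterior odds = 0.29870 × 17.200 = 5.1377, so P(H|E) = 5.1377/(1+5.1377) = 0.837. Then P(¬H|E) = 1 − 0.837 = 0.163.

P(¬H | E) ≈ 0.163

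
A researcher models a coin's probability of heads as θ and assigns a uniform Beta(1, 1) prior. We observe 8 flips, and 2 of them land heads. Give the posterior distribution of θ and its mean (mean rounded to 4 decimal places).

Posterior: Beta(3, 7); mean ≈ 0.3000

Observing 2 successes and 6 failures updates Beta(1, 1) by adding the success and failure counts to the two shape parameters: α = 1+2 = 3, β = 1+6 = 7.
Posterior mean = α/(α+β) = 3/10 = 0.3000.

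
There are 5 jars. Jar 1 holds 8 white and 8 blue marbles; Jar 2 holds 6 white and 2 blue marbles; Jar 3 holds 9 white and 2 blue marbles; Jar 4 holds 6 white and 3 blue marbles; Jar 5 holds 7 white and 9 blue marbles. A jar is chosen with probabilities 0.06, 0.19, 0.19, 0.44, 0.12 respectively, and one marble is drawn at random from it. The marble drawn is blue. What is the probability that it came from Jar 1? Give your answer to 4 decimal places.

Posterior probability ≈ 0.0920

Tabulate prior·likelihood by source: [1] prior 0.06, lik 0.5, product 0.03000; [2] prior 0.19, lik 0.25, product 0.04750; [3] prior 0.19, lik 0.1818, product 0.03455; [4] prior 0.44, lik 0.3333, product 0.1467; [5] prior 0.12, lik 0.5625, product 0.06750.
Normalizing constant = 0.32621; the posterior for Jar 1 is its product over the sum, 0.03000/0.32621 = 0.0920.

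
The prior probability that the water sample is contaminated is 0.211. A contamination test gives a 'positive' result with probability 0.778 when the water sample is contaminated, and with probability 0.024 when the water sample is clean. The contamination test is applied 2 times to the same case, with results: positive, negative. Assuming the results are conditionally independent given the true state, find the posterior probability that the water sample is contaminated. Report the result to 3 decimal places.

With H the event that the water sample is contaminated, the joint likelihood of the observed sequence is P(data|H) = 0.778·0.222 = 0.17272 and P(data|¬H) = 0.024·0.976 = 0.023424.
Bayes: P(H|data) = 0.211·0.17272 / (0.211·0.17272 + 0.789·0.023424) = 0.036443/0.054925 = 0.6635.

Posterior P(H) ≈ 0.664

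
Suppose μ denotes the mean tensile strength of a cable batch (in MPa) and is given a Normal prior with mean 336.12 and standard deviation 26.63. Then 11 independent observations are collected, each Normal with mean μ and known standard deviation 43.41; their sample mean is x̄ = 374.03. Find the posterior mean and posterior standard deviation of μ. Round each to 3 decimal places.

Prior precision 1/τ₀² = 1/26.63² = 0.00141013; data precision n/σ² = 11/43.41² = 0.00583731.
Posterior precision = 0.00141013 + 0.00583731 = 0.00724744, giving posterior SD = 1/√0.00724744 = 11.746.
Posterior mean = (0.00141013·336.12 + 0.00583731·374.03) / 0.00724744 = 366.654.

Posterior mean ≈ 366.654; posterior SD ≈ 11.746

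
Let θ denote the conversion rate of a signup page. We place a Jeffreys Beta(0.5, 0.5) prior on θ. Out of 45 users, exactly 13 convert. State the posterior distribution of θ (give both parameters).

Observing 13 successes and 32 failures updates Beta(0.5, 0.5) by adding the success and failure counts to the two shape parameters: α = 0.5+13 = 13.5, β = 0.5+32 = 32.5.

Posterior: Beta(13.5, 32.5)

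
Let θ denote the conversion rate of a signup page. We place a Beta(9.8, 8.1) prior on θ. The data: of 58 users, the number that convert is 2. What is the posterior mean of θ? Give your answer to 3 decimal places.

Observing 2 successes and 56 failures updates Beta(9.8, 8.1) by adding the success and failure counts to the two shape parameters: α = 9.8+2 = 11.8, β = 8.1+56 = 64.1.
E[θ | data] = 11.8/(11.8+64.1) = 0.155.

Posterior mean ≈ 0.155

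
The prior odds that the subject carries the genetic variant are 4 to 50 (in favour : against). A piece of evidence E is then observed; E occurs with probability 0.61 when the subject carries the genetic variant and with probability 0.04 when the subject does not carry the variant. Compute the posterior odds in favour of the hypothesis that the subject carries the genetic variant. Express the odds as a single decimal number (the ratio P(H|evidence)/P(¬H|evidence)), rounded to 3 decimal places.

Posterior odds ≈ 1.220

Prior odds = 4/50 = 0.080000. In log-odds, ln(0.080000) = -2.5257.
Add log likelihood ratio: ln(15.250) = 2.7246.
Posterior log-odds = 0.19885, so posterior odds = exp(0.19885) = 1.2200.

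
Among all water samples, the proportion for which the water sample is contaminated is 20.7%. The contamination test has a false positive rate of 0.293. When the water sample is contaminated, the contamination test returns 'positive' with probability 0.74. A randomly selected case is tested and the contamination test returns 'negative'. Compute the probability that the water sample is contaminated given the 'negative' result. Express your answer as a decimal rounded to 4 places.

Write H for 'the water sample is contaminated'. Prior odds H:¬H = 0.207/0.793 = 0.26103. For the 'negative' outcome, the likelihood ratio is 0.26/0.707 = 0.36775.
Posterior odds = 0.26103 × 0.36775 = 0.095996, so P(H|E) = 0.095996/(1+0.095996) = 0.0876.

P(H | E) ≈ 0.0876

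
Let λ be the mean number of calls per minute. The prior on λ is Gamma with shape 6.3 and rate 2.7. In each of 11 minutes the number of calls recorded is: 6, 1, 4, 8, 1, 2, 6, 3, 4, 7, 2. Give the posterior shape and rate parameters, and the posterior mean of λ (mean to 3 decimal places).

Posterior: Gamma(shape=50.3, rate=13.7); mean ≈ 3.672

The Poisson likelihood adds the total count to the shape and the number of exposure periods to the rate. Here ∑xᵢ = 44 and n = 11, so shape 6.3→50.3 and rate 2.7→13.7.
Posterior mean = shape/rate = 50.3/13.7 = 3.672.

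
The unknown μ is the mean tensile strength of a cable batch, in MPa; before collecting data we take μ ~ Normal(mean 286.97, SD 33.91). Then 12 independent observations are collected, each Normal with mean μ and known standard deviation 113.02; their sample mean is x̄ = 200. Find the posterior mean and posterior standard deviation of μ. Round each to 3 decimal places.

Prior precision 1/τ₀² = 1/33.91² = 0.00086965; data precision n/σ² = 12/113.02² = 0.00093944.
Posterior precision = 0.00086965 + 0.00093944 = 0.00180909, giving posterior SD = 1/√0.00180909 = 23.511.
Posterior mean = (0.00086965·286.97 + 0.00093944·200) / 0.00180909 = 241.807.

Posterior mean ≈ 241.807; posterior SD ≈ 23.511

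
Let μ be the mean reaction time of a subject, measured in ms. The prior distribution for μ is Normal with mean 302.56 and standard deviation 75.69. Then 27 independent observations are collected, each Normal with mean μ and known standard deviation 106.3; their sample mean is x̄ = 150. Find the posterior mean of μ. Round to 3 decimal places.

Prior precision 1/τ₀² = 1/75.69² = 0.00017455; data precision n/σ² = 27/106.3² = 0.00238945.
Posterior precision = 0.00017455 + 0.00238945 = 0.00256400.
Posterior mean = (0.00017455·302.56 + 0.00238945·150) / 0.00256400 = 160.386.

Posterior mean ≈ 160.386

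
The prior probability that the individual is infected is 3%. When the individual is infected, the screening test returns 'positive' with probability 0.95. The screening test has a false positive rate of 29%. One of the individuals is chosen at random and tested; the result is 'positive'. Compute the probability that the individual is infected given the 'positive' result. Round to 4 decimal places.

Let H be the event that the individual is infected. P(H) = 0.03, so P(¬H) = 0.97. With E the 'positive' result, P(E|H) = 0.95 and P(E|¬H) = 0.29.
P(E) = 0.95·0.03 + 0.29·0.97 = 0.028500 + 0.28130 = 0.30980.
By Bayes' theorem, P(H|E) = 0.028500 / 0.30980 = 0.0920.

P(H | E) ≈ 0.0920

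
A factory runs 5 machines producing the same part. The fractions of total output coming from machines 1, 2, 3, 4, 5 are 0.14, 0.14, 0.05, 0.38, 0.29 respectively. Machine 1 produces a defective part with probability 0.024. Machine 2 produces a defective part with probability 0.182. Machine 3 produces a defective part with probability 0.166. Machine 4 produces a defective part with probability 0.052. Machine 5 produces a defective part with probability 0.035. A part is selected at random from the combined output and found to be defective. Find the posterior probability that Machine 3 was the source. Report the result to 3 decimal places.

Posterior probability ≈ 0.124

Tabulate prior·likelihood by source: [1] prior 0.14, lik 0.024, product 0.003360; [2] prior 0.14, lik 0.182, product 0.02548; [3] prior 0.05, lik 0.166, product 0.008300; [4] prior 0.38, lik 0.052, product 0.01976; [5] prior 0.29, lik 0.035, product 0.01015.
Normalizing constant = 0.067050; the posterior for Machine 3 is its product over the sum, 0.008300/0.067050 = 0.124.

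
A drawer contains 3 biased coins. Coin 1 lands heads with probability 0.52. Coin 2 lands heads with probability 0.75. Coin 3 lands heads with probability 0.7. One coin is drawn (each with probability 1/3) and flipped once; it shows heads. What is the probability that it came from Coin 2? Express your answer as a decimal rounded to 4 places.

Posterior probability ≈ 0.3807

Tabulate prior·likelihood by source: [1] prior 0.333333, lik 0.52, product 0.1733; [2] prior 0.333333, lik 0.75, product 0.2500; [3] prior 0.333333, lik 0.7, product 0.2333.
Normalizing constant = 0.65667; the posterior for Coin 2 is its product over the sum, 0.2500/0.65667 = 0.3807.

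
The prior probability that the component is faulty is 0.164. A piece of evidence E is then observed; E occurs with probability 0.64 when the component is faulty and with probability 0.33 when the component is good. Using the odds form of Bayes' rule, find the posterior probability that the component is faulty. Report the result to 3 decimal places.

Posterior probability ≈ 0.276

Prior odds = 0.164/(1−0.164) = 0.19617. In log-odds, ln(0.19617) = -1.6288.
Add log likelihood ratio: ln(1.9394) = 0.66238.
Posterior log-odds = -0.96639, so posterior odds = exp(-0.96639) = 0.38046. Converting, P(H|E) = 0.38046/1.3805 = 0.276.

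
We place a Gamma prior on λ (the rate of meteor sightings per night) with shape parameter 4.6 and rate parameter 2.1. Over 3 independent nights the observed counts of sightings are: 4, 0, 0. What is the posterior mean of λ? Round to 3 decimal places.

Posterior mean ≈ 1.686

The Poisson likelihood adds the total count to the shape and the number of exposure periods to the rate. Here ∑xᵢ = 4 and n = 3, so shape 4.6→8.6 and rate 2.1→5.1.
Posterior mean = shape/rate = 8.6/5.1 = 1.686.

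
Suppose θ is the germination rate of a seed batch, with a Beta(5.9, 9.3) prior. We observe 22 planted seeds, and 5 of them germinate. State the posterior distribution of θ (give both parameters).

Observing 5 successes and 17 failures updates Beta(5.9, 9.3) by adding the success and failure counts to the two shape parameters: α = 5.9+5 = 10.9, β = 9.3+17 = 26.3.

Posterior: Beta(10.9, 26.3)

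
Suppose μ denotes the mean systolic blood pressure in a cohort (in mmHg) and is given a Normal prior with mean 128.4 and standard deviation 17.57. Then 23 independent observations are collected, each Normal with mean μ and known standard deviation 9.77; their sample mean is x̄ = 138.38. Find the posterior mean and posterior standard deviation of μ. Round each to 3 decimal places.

With known σ, the Normal prior is conjugate. Weight on the data is w = (n/σ²)/(n/σ² + 1/τ₀²) = 0.240957/(0.240957+0.00323934) = 0.98673.
Posterior mean = w·x̄ + (1−w)·μ₀ = 0.98673·138.38 + 0.013265·128.4 = 138.248. Posterior variance = 1/(0.240957+0.00323934) = 4.09507, so SD = 2.024.

Posterior mean ≈ 138.248; posterior SD ≈ 2.024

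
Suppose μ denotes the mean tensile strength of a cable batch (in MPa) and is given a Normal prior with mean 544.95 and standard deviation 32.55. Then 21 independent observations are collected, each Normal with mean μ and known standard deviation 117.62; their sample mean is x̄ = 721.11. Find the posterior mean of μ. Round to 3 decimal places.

Posterior mean ≈ 653.571

With known σ, the Normal prior is conjugate. Weight on the data is w = (n/σ²)/(n/σ² + 1/τ₀²) = 0.00151795/(0.00151795+0.00094384) = 0.61660.
Posterior mean = w·x̄ + (1−w)·μ₀ = 0.61660·721.11 + 0.38340·544.95 = 653.571.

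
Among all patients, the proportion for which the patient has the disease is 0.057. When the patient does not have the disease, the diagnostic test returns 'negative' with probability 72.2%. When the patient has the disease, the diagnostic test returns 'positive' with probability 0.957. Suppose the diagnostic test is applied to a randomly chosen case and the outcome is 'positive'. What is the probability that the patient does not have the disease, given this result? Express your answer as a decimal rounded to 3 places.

Write H for 'the patient has the disease'. Prior odds H:¬H = 0.057/0.943 = 0.060445. For the 'positive' outcome, the likelihood ratio is 0.957/0.278 = 3.4424.
Posterior odds = 0.060445 × 3.4424 = 0.20808, so P(H|E) = 0.20808/(1+0.20808) = 0.172. Then P(¬H|E) = 1 − 0.172 = 0.828.

P(¬H | E) ≈ 0.828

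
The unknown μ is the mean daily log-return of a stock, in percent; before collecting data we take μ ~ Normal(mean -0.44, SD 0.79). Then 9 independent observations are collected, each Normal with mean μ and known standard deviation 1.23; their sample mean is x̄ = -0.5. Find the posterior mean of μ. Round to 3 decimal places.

Prior precision 1/τ₀² = 1/0.79² = 1.60231; data precision n/σ² = 9/1.23² = 5.94884.
Posterior precision = 1.60231 + 5.94884 = 7.55115.
Posterior mean = (1.60231·-0.44 + 5.94884·-0.5) / 7.55115 = -0.487.

Posterior mean ≈ -0.487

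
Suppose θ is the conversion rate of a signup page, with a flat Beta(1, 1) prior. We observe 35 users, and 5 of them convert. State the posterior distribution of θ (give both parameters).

Posterior: Beta(6, 31)

The binomial likelihood is conjugate to the Beta prior: with 5 successes and 30 failures, the posterior is Beta(1+5, 1+30) = Beta(6, 31).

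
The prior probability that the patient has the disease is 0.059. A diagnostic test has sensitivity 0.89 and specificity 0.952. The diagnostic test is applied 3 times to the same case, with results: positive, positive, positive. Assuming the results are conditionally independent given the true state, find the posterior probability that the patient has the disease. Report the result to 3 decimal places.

Let H be the event that the patient has the disease; start with P(H) = 0.059. P('positive'|H) = 0.89, P('positive'|¬H) = 0.048.
Update on result 1 ('positive'): P(H) ← 0.89·0.0590 / (0.89·0.0590 + 0.048·0.9410) = 0.052510/0.097678 = 0.5376.
Update on result 2 ('positive'): P(H) ← 0.89·0.5376 / (0.89·0.5376 + 0.048·0.4624) = 0.47845/0.50064 = 0.9557.
Update on result 3 ('positive'): P(H) ← 0.89·0.9557 / (0.89·0.9557 + 0.048·0.0443) = 0.85054/0.85267 = 0.9975.

Posterior P(H) ≈ 0.998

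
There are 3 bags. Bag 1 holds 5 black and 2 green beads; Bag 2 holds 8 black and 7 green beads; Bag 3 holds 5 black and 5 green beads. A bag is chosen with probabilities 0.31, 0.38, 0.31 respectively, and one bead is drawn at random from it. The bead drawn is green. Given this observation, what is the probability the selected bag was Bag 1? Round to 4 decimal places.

P(green|Bag 1) = 0.2857; P(green|Bag 2) = 0.4667; P(green|Bag 3) = 0.5.
Prior × likelihood for each source: 0.31·0.2857=0.08857, 0.38·0.4667=0.1773, 0.31·0.5=0.1550. Summing gives P(green) = 0.42090.
P(Bag 1 | green) = 0.08857 / 0.42090 = 0.2104.

Posterior probability ≈ 0.2104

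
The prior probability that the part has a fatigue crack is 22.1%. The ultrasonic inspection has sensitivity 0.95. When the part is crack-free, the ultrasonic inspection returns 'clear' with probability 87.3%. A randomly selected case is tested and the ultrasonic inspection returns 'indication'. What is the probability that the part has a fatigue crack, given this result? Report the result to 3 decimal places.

P(H | E) ≈ 0.680

Let H be the event that the part has a fatigue crack. P(H) = 0.221, so P(¬H) = 0.779. With E the 'indication' result, P(E|H) = 0.95 and P(E|¬H) = 0.127.
P(E) = 0.95·0.221 + 0.127·0.779 = 0.20995 + 0.098933 = 0.30888.
By Bayes' theorem, P(H|E) = 0.20995 / 0.30888 = 0.680.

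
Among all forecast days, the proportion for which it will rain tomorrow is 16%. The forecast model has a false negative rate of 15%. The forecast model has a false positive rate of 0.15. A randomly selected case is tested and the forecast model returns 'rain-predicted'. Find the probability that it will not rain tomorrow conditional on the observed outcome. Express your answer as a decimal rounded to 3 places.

Let H be the event that it will rain tomorrow. P(H) = 0.16, so P(¬H) = 0.84. With E the 'rain-predicted' result, P(E|H) = 0.85 and P(E|¬H) = 0.15.
P(E) = 0.85·0.16 + 0.15·0.84 = 0.13600 + 0.12600 = 0.26200.
By Bayes' theorem, P(H|E) = 0.13600 / 0.26200 = 0.519. Hence P(¬H|E) = 1 − 0.519 = 0.481.

P(¬H | E) ≈ 0.481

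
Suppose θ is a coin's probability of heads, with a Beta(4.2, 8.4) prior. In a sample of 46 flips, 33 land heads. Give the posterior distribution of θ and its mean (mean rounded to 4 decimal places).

Posterior: Beta(37.2, 21.4); mean ≈ 0.6348

The binomial likelihood is conjugate to the Beta prior: with 33 successes and 13 failures, the posterior is Beta(4.2+33, 8.4+13) = Beta(37.2, 21.4).
Posterior mean = α/(α+β) = 37.2/58.6 = 0.6348.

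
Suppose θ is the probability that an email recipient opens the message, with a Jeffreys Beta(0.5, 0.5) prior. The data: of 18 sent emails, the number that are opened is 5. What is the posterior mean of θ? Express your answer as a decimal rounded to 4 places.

Posterior mean ≈ 0.2895

Observing 5 successes and 13 failures updates Beta(0.5, 0.5) by adding the success and failure counts to the two shape parameters: α = 0.5+5 = 5.5, β = 0.5+13 = 13.5.
Posterior mean = α/(α+β) = 5.5/19 = 0.2895.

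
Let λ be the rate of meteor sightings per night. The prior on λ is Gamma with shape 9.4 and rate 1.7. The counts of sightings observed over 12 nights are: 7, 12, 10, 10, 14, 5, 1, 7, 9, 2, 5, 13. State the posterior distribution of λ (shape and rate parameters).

Posterior: Gamma(shape=104.4, rate=13.7)

The Poisson likelihood adds the total count to the shape and the number of exposure periods to the rate. Here ∑xᵢ = 95 and n = 12, so shape 9.4→104.4 and rate 1.7→13.7.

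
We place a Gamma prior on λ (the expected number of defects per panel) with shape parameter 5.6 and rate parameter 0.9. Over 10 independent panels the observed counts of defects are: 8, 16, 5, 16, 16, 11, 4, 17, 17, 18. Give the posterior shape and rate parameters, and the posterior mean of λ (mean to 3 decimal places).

The Poisson likelihood adds the total count to the shape and the number of exposure periods to the rate. Here ∑xᵢ = 128 and n = 10, so shape 5.6→133.6 and rate 0.9→10.9.
E[λ | data] = 133.6/10.9 = 12.257.

Posterior: Gamma(shape=133.6, rate=10.9); mean ≈ 12.257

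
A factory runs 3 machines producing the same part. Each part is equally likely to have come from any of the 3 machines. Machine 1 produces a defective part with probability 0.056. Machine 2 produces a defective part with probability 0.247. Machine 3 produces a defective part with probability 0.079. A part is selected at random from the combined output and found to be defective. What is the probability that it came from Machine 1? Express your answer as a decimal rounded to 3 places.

Posterior probability ≈ 0.147

P(defective|M1) = 0.056; P(defective|M2) = 0.247; P(defective|M3) = 0.079.
Prior × likelihood for each source: 0.333333·0.056=0.01867, 0.333333·0.247=0.08233, 0.333333·0.079=0.02633. Summing gives P(defective) = 0.12733.
P(Machine 1 | defective) = 0.01867 / 0.12733 = 0.147.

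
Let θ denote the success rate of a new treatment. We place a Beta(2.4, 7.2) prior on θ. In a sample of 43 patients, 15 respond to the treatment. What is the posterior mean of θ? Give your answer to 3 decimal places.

Posterior mean ≈ 0.331

Observing 15 successes and 28 failures updates Beta(2.4, 7.2) by adding the success and failure counts to the two shape parameters: α = 2.4+15 = 17.4, β = 7.2+28 = 35.2.
Posterior mean = α/(α+β) = 17.4/52.6 = 0.331.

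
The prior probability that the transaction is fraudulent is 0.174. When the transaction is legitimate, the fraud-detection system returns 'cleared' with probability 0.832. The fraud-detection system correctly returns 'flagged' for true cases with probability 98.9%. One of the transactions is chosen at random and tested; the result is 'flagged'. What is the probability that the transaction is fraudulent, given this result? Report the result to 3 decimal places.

Let H be the event that the transaction is fraudulent. P(H) = 0.174, so P(¬H) = 0.826. With E the 'flagged' result, P(E|H) = 0.989 and P(E|¬H) = 0.168.
P(E) = 0.989·0.174 + 0.168·0.826 = 0.17209 + 0.13877 = 0.31085.
By Bayes' theorem, P(H|E) = 0.17209 / 0.31085 = 0.554.

P(H | E) ≈ 0.554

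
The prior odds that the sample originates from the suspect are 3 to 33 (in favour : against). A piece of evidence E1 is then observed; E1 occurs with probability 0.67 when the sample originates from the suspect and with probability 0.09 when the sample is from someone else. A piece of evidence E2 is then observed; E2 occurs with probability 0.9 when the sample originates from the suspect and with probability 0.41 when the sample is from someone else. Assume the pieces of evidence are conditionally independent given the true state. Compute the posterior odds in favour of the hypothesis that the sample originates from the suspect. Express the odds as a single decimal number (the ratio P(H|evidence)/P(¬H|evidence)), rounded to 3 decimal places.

Prior odds = 3/33 = 0.090909.
Likelihood ratio for E1 = 0.67/0.09 = 7.4444.
Likelihood ratio for E2 = 0.9/0.41 = 2.1951.
Posterior odds = prior odds × LR₁ × LR₂ = 1.4856.

Posterior odds ≈ 1.486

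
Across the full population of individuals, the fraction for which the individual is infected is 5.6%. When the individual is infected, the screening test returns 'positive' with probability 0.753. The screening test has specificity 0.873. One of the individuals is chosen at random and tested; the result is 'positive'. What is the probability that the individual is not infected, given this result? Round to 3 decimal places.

P(¬H | E) ≈ 0.740

Let H be the event that the individual is infected. P(H) = 0.056, so P(¬H) = 0.944. With E the 'positive' result, P(E|H) = 0.753 and P(E|¬H) = 0.127.
P(E) = 0.753·0.056 + 0.127·0.944 = 0.042168 + 0.11989 = 0.16206.
By Bayes' theorem, P(H|E) = 0.042168 / 0.16206 = 0.260. Hence P(¬H|E) = 1 − 0.260 = 0.740.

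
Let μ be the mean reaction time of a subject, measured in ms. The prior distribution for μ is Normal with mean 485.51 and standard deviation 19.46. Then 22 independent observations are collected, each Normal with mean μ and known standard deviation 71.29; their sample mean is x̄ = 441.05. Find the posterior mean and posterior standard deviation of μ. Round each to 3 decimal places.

Prior precision 1/τ₀² = 1/19.46² = 0.00264067; data precision n/σ² = 22/71.29² = 0.00432878.
Posterior precision = 0.00264067 + 0.00432878 = 0.00696945, giving posterior SD = 1/√0.00696945 = 11.978.
Posterior mean = (0.00264067·485.51 + 0.00432878·441.05) / 0.00696945 = 457.896.

Posterior mean ≈ 457.896; posterior SD ≈ 11.978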